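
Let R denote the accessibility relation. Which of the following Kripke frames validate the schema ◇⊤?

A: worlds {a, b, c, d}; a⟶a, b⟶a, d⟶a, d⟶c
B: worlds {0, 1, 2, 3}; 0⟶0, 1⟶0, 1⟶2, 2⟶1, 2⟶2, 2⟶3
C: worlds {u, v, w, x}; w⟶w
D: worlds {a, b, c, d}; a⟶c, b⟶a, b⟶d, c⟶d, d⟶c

This is the axiom for seriality; its first-order frame correspondent is ∀x ∃y Rxy.
A: fails — world c has no successor.
B: fails — world 3 has no successor.
C: fails — world u has no successor.
D: satisfies the condition.

D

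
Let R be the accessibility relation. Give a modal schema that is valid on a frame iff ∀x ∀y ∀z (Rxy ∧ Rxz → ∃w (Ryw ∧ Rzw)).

A defining formula is ◇□ψ → □◇ψ (the .2 axiom).
Suppose ◇□ψ→□◇ψ is valid. Take Rxy, Rxz and set V(ψ)={w : Ryw}. Then □ψ at y so ◇□ψ at x, so □◇ψ at x, so ◇ψ at z, giving w with Rzw and Ryw.

◇□ψ → □◇ψ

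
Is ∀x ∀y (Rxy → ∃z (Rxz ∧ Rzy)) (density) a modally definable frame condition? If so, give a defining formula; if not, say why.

This is a Sahlqvist condition; the C4 axiom □□r → □r defines it.
Suppose □□r→□r is valid. Take Rxy and set V(r)={w : xR²w}. Then □□r at x, so □r at x, so r at y, i.e. ∃z(Rxz∧Rzy).

Definable; □□r → □r defines it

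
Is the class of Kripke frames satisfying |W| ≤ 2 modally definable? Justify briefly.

Not modally definable

Modal frame validity is preserved under disjoint unions.
Any modal formula valid on each of 3 disjoint one-world frames is valid on their disjoint union (validity is preserved under disjoint unions). Each one-world frame has |W|=1≤2, but the union has |W|=3.
Hence having at most 2 worlds is not modally definable.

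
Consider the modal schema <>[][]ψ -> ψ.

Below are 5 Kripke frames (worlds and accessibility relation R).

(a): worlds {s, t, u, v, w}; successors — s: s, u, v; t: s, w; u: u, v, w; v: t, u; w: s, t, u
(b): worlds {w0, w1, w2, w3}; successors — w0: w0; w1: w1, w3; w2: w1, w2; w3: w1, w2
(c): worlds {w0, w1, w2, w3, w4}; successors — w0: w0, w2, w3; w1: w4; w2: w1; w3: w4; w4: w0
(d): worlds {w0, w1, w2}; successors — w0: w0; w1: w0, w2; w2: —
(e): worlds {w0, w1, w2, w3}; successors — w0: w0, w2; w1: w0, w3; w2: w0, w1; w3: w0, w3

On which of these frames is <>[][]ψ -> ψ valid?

The schema corresponds to a generalized confluence (Geach) condition: forall x forall y (xRy -> exists w (y R^2 w & x = w)).
(a): fails — tRw but no w* with wR²w* and t=w*.
(b): satisfies the condition.
(c): fails — w0Rw2 but no w with w2R²w and w0=w.
(d): fails — w1Rw0 but no w with w0R²w and w1=w.
(e): fails — w1Rw3 but no w with w3R²w and w1=w.

(b)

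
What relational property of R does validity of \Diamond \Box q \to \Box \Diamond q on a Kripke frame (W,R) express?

Suppose ◇□q→□◇q is valid. Take Rxy, Rxz and set V(q)={w : Ryw}. Then □q at y so ◇□q at x, so □◇q at x, so ◇q at z, giving w with Rzw and Ryw.
Conversely, any frame satisfying \forall x \forall y \forall z (Rxy \wedge Rxz \to \exists w (Ryw \wedge Rzw)) validates the schema.
Frame condition: \forall x \forall y \forall z (Rxy \wedge Rxz \to \exists w (Ryw \wedge Rzw)).

Convergence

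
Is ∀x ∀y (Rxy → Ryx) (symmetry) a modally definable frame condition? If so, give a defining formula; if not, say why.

This is a Sahlqvist condition; the B axiom q → □◇q defines it.

Definable; q → □◇q defines it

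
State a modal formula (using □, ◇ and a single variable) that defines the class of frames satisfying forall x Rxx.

This is reflexivity; the standard corresponding axiom is T: □r → r.
Suppose □r→r is valid. At any x set V(r)={w : Rxw}. Then □r holds at x, so r holds at x, i.e. Rxx.

□r → r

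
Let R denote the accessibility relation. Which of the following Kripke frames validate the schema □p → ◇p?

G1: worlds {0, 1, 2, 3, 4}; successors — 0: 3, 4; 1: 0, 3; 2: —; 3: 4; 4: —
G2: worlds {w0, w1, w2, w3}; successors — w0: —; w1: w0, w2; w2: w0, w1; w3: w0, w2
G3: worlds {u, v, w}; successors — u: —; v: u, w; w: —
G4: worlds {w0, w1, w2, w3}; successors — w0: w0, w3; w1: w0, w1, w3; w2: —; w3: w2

none

This is the axiom for seriality; its first-order frame correspondent is ∀x ∃y Rxy.
G1: fails — world 2 has no successor.
G2: fails — world w0 has no successor.
G3: fails — world u has no successor.
G4: fails — world w2 has no successor.
Valid on no frame.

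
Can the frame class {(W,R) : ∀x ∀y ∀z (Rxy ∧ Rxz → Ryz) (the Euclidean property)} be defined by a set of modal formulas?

The condition is the Euclidean property. A defining modal formula is ◇p → □◇p.
Suppose ◇p→□◇p is valid. Take Rxy, Rxz and set V(p)={y}. Then ◇p at x, so □◇p at x, so ◇p at z, so some w with Rzw has p; w=y, i.e. Rzy. By symmetry of the argument, Ryz.

Definable; ◇p → □◇p defines it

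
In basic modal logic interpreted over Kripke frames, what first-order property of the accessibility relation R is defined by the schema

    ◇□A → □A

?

Equivalently (dual form): ◇A → □◇A.
Suppose ◇A→□◇A is valid. Take Rxy, Rxz and set V(A)={y}. Then ◇A at x, so □◇A at x, so ◇A at z, so some w with Rzw has A; w=y, i.e. Rzy. By symmetry of the argument, Ryz.
Conversely, on a frame with the Euclidean property the schema holds at every world under every valuation.
So the correspondent is the Euclidean property.

The Euclidean property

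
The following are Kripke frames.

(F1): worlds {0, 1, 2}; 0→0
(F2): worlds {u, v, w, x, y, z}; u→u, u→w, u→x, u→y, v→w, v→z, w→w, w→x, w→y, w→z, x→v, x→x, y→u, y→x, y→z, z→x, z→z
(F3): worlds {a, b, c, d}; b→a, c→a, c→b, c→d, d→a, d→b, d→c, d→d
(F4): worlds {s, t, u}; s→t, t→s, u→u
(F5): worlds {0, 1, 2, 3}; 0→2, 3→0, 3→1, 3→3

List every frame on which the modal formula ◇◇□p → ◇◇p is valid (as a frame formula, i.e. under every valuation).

The schema corresponds to a generalized confluence (Geach) condition: ∀x ∀y (xR²y → ∃w (yRw ∧ xR²w)).
(F1): holds.
(F2): holds.
(F3): fails — cR²a but no w with aRw and cR²w.
(F4): fails — sR²s but no w with sRw and sR²w.
(F5): fails — 3R²1 but no w with 1Rw and 3R²w.
Valid on: (F1), (F2).

(F1), (F2)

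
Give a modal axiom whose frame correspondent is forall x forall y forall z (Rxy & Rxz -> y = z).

◇s → □s

A defining formula is ◇s → □s (the CD axiom).
Suppose ◇s→□s is valid. Take Rxy, Rxz and set V(s)={y}. Then ◇s at x, so □s at x, so s at z, i.e. z=y.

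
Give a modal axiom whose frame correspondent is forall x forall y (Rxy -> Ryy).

A defining formula is □(□p → p) (the T□ axiom).
Suppose □(□p→p) is valid. Take Rxy and set V(p)={w : Ryw}. Then at y, □p holds; since □(□p→p) at x, □p→p at y, so p at y, i.e. Ryy.

□(□p → p)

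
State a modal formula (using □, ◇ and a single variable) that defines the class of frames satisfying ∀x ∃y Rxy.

□ψ → ◇ψ

A defining formula is □ψ → ◇ψ (the D axiom).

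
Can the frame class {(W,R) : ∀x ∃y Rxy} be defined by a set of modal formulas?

Definable; □q → ◇q defines it

The condition is seriality. A defining modal formula is □q → ◇q.
Suppose □q→◇q is valid. At any x set V(q)=W. Then □q at x, so ◇q at x, so x has a successor.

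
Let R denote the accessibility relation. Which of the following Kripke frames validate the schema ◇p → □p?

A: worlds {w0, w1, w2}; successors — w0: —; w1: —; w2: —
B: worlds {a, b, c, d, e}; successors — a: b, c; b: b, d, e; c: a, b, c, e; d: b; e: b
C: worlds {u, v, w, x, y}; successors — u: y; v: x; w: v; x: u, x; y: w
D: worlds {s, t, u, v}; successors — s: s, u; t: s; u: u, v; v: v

A

The schema corresponds to partial functionality: ∀x ∀y ∀z (Rxy ∧ Rxz → y = z).
A: ✓.
B: fails — a sees both b and c.
C: fails — x sees both u and x.
D: fails — s sees both s and u.
Valid on: A.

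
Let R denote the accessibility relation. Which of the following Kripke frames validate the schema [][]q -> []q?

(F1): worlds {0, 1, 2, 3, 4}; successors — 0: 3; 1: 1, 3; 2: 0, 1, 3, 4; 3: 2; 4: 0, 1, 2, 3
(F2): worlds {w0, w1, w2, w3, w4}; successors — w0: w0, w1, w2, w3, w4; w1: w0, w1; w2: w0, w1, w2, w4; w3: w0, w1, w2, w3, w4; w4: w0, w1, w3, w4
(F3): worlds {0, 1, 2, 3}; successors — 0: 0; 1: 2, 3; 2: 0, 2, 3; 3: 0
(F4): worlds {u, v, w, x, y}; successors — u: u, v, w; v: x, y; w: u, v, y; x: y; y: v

(F2), (F3)

The schema corresponds to density: forall x forall y (Rxy -> exists z (Rxz & Rzy)).
(F1): fails — R32 but no z with R3z and Rz2.
(F2): condition met.
(F3): condition met.
(F4): fails — Rvx but no z with Rvz and Rzx.
Valid on: (F2), (F3).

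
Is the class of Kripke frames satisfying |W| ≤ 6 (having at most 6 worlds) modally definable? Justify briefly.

Not modally definable

Modal frame validity is preserved under disjoint unions.
Any modal formula valid on each of 7 disjoint one-world frames is valid on their disjoint union (validity is preserved under disjoint unions). Each one-world frame has |W|=1≤6, but the union has |W|=7.
So the class is not modally definable.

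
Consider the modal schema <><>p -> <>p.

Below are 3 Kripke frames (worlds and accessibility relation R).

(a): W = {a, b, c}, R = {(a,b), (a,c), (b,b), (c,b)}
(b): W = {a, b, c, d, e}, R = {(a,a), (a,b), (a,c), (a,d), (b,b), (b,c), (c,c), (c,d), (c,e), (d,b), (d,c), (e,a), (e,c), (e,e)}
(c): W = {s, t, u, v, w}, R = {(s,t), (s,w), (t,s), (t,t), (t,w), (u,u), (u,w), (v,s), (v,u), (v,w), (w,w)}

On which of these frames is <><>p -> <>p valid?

(a)

Frame correspondent (Sahlqvist): forall x forall y forall z (Rxy & Ryz -> Rxz) — i.e. transitivity.
(a): ✓.
(b): fails — Rbc and Rcd but not Rbd.
(c): fails — Rvs and Rst but not Rvt.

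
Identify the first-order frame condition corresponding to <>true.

seriality: forall x exists y Rxy

◇⊤ holds at w iff w has a successor, so frame-validity of ◇⊤ is exactly seriality. Equivalently via □A → ◇A:
Suppose □A→◇A is valid. At any x set V(A)=W. Then □A at x, so ◇A at x, so x has a successor.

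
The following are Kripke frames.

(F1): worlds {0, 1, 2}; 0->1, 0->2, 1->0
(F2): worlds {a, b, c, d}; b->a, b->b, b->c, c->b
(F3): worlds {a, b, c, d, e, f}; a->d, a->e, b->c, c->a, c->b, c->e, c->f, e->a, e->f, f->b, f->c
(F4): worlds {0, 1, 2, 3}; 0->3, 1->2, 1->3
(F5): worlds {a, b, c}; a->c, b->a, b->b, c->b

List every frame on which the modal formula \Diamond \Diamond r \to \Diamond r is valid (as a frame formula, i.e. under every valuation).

(F4)

The schema corresponds to transitivity: \forall x \forall y \forall z (Rxy \wedge Ryz \to Rxz).
(F1): fails — R01 and R10 but not R00.
(F2): fails — Rcb and Rba but not Rca.
(F3): fails — Rbc and Rcf but not Rbf.
(F4): ✓.
(F5): fails — Rac and Rcb but not Rab.
Valid on: (F4).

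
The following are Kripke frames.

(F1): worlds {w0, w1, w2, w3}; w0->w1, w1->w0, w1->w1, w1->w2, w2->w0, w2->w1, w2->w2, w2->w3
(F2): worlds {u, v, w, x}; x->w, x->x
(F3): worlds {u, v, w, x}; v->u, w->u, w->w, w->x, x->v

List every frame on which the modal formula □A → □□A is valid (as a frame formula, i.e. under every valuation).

This is the axiom for transitivity; its first-order frame correspondent is ∀x ∀y ∀z (Rxy ∧ Ryz → Rxz).
(F1): fails — Rw1w2 and Rw2w3 but not Rw1w3.
(F2): condition met.
(F3): fails — Rwx and Rxv but not Rwv.
Valid on: (F2).

(F2)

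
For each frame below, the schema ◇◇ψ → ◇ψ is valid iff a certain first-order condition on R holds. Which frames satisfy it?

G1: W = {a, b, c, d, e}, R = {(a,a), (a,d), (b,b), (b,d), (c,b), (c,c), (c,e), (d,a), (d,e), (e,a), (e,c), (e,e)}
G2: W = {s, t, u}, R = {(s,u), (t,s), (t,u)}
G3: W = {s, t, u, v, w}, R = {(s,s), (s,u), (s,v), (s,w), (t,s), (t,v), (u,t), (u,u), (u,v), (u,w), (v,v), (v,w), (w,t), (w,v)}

G2

This is the axiom for transitivity; its first-order frame correspondent is ∀x ∀y ∀z (Rxy ∧ Ryz → Rxz).
G1: fails — Rea and Rad but not Red.
G2: ✓.
G3: fails — Rwt and Rts but not Rws.
Valid on: G2.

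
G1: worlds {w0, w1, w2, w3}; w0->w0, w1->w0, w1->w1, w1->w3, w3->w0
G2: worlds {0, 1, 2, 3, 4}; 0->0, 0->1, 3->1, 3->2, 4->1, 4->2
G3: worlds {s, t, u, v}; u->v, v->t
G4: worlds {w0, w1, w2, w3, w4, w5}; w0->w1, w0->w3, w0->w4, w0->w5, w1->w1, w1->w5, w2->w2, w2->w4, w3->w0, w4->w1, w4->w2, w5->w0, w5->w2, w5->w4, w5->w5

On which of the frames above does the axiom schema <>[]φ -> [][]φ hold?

G3

Frame correspondent (Sahlqvist): forall x forall y forall z ((xRy & x R^2 z) -> exists w (yRw & z = w)) — i.e. a generalized confluence (Geach) condition.
G1: fails — w1Rw0, w1R²w1 but no w with w0Rw and w1=w.
G2: fails — 0R1, 0R²0 but no w with 1Rw and 0=w.
G3: condition met.
G4: fails — w0Rw1, w0R²w0 but no w with w1Rw and w0=w.
Valid on: G3.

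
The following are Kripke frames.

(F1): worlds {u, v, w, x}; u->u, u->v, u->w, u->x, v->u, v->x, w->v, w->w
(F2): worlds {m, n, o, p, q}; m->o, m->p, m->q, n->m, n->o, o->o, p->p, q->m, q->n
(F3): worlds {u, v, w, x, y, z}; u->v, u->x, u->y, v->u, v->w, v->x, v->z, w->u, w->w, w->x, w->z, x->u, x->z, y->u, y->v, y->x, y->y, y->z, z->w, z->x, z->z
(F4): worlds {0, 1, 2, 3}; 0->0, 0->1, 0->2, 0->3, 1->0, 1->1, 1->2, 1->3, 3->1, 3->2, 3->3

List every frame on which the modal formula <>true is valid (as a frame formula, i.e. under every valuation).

The schema corresponds to seriality: forall x exists y Rxy.
(F1): fails — world x has no successor.
(F2): ✓.
(F3): ✓.
(F4): fails — world 2 has no successor.

(F2), (F3)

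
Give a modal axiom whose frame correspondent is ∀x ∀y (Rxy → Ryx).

This is symmetry; the standard corresponding axiom is B: p → □◇p.
Suppose p→□◇p is valid. Take Rxy and set V(p)={x}. Then p at x, so □◇p at x, so ◇p at y, so some z with Ryz has p; z=x, i.e. Ryx.

p → □◇p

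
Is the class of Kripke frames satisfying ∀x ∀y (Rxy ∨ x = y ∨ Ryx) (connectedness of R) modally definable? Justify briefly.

Modal frame validity is preserved under disjoint unions.
Take 4 disjoint single-world reflexive frames: each is trivially connected, but their disjoint union has 4 worlds with no edge between distinct components, so it is not connected.
So the class is not modally definable.

No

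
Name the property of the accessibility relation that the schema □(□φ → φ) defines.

Shift-reflexivity

Suppose □(□φ→φ) is valid. Take Rxy and set V(φ)={w : Ryw}. Then at y, □φ holds; since □(□φ→φ) at x, □φ→φ at y, so φ at y, i.e. Ryy.
The converse is a direct semantic check.
Frame condition: ∀x ∀y (Rxy → Ryy).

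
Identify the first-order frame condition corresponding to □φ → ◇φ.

seriality: ∀x ∃y Rxy

Suppose □φ→◇φ is valid. At any x set V(φ)=W. Then □φ at x, so ◇φ at x, so x has a successor.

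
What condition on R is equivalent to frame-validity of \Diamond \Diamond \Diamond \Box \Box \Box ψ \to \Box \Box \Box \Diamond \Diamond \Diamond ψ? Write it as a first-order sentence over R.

This is a Sahlqvist (Geach-type) schema ◇^3□^3ψ → □^3◇^3ψ.
Minimal-valuation argument: fix x; take any y with xR^3y and any z with xR^3z. Set V(ψ) to the set of worlds R-reachable from y in exactly 3 steps. Then □^3ψ holds at y, so the antecedent holds at x; validity forces ◇^3ψ at z, giving a w with zR^3w and yR^3w.
First-order correspondent: \forall x \forall y \forall z ((x R^3 y \wedge x R^3 z) \to \exists w (y R^3 w \wedge z R^3 w)).

\forall x \forall y \forall z ((x R^3 y \wedge x R^3 z) \to \exists w (y R^3 w \wedge z R^3 w))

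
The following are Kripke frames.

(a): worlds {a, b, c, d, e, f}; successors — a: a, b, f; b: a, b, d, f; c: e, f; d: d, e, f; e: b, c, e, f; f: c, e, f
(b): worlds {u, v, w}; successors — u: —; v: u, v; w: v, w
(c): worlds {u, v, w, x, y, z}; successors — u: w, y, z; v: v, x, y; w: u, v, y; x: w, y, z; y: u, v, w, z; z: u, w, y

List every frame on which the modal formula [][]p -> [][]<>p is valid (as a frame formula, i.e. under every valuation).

This is the axiom for a generalized confluence (Geach) condition; its first-order frame correspondent is forall x forall z (x R^2 z -> exists w (x R^2 w & zRw)).
(a): ✓.
(b): fails — vR²u but no t with vR²t and uRt.
(c): ✓.
Valid on: (a), (c).

(a), (c)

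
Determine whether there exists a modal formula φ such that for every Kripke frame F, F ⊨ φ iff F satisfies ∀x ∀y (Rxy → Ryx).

Definable; p → □◇p defines it

The condition is symmetry. A defining modal formula is p → □◇p.
Suppose p→□◇p is valid. Take Rxy and set V(p)={x}. Then p at x, so □◇p at x, so ◇p at y, so some z with Ryz has p; z=x, i.e. Ryx.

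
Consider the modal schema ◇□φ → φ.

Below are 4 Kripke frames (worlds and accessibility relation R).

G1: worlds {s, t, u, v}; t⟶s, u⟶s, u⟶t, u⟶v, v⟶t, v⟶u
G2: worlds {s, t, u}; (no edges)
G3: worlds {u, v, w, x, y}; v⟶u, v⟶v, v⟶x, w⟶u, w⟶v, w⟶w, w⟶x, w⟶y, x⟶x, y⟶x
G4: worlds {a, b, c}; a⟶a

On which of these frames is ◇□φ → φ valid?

The schema corresponds to a generalized confluence (Geach) condition: ∀x ∀y (xRy → ∃w (yRw ∧ x = w)).
G1: fails — tRs but no w with sRw and t=w.
G2: ✓.
G3: fails — vRu but no t with uRt and v=t.
G4: ✓.
Valid on: G2, G4.

G2, G4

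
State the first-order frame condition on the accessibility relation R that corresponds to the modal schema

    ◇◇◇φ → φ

This is a Sahlqvist (Geach-type) schema ◇^3□^0φ → □^0◇^0φ.
Minimal-valuation argument: fix x; take any y with xR^3y and any z with xR^0z. Set V(φ) to the set of worlds R-reachable from y in exactly 0 steps. Then □^0φ holds at y, so the antecedent holds at x; validity forces ◇^0φ at z, giving a w with zR^0w and yR^0w.
First-order correspondent: ∀x ∀y (xR³y → ∃w (y = w ∧ x = w)).

∀x ∀y (xR³y → ∃w (y = w ∧ x = w))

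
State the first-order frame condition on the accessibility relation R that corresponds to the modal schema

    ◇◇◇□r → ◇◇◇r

∀x ∀y (xR³y → ∃w (yRw ∧ xR³w))

This is a Sahlqvist (Geach-type) schema ◇^3□^1r → □^0◇^3r.
Minimal-valuation argument: fix x; take any y with xR^3y and any z with xR^0z. Set V(r) to the set of worlds R-reachable from y in exactly 1 step. Then □^1r holds at y, so the antecedent holds at x; validity forces ◇^3r at z, giving a w with zR^3w and yR^1w.
First-order correspondent: ∀x ∀y (xR³y → ∃w (yRw ∧ xR³w)).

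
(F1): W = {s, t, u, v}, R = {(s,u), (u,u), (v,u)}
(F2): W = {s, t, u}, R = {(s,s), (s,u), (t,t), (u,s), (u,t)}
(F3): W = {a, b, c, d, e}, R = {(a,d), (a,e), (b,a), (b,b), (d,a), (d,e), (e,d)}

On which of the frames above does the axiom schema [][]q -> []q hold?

Frame correspondent (Sahlqvist): forall x forall y (Rxy -> exists z (Rxz & Rzy)) — i.e. density.
(F1): satisfies the condition.
(F2): satisfies the condition.
(F3): fails — Red but no z with Rez and Rzd.

(F1), (F2)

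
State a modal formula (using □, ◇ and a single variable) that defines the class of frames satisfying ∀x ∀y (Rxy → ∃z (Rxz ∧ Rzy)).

□□p → □p

A defining formula is □□p → □p (the C4 axiom).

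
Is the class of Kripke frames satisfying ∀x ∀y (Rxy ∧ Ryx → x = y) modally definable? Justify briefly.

No — not modally definable

Modal frame validity is preserved under surjective bounded morphisms.
The 8-cycle (worlds a,b,c,d,e,f,g,h with a→b→c→d→e→f→g→h→a) is antisymmetric. Sending even-indexed worlds to a and odd-indexed worlds to b is a surjective bounded morphism onto the two-world frame with a↔b, which is not antisymmetric.
So no modal formula (or set of formulas) defines exactly the antisymmetric frames.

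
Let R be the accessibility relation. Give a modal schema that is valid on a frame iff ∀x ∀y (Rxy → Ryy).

A defining formula is □(□ψ → ψ) (the T□ axiom).
Suppose □(□ψ→ψ) is valid. Take Rxy and set V(ψ)={w : Ryw}. Then at y, □ψ holds; since □(□ψ→ψ) at x, □ψ→ψ at y, so ψ at y, i.e. Ryy.

□(□ψ → ψ)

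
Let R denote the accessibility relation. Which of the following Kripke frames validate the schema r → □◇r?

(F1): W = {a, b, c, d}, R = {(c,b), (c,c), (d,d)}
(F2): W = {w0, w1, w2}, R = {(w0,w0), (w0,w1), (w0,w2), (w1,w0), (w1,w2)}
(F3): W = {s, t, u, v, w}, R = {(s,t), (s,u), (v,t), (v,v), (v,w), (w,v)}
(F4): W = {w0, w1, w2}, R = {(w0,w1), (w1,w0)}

(F4)

Frame correspondent (Sahlqvist): ∀x ∀y (Rxy → Ryx) — i.e. symmetry.
(F1): fails — Rcb but not Rbc.
(F2): fails — Rw1w2 but not Rw2w1.
(F3): fails — Rvt but not Rtv.
(F4): condition met.
Valid on: (F4).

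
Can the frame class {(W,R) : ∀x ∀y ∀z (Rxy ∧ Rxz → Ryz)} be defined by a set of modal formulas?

This is a Sahlqvist condition; the 5 axiom ◇q → □◇q defines it.
Suppose ◇q→□◇q is valid. Take Rxy, Rxz and set V(q)={y}. Then ◇q at x, so □◇q at x, so ◇q at z, so some w with Rzw has q; w=y, i.e. Rzy. By symmetry of the argument, Ryz.

Definable; ◇q → □◇q defines it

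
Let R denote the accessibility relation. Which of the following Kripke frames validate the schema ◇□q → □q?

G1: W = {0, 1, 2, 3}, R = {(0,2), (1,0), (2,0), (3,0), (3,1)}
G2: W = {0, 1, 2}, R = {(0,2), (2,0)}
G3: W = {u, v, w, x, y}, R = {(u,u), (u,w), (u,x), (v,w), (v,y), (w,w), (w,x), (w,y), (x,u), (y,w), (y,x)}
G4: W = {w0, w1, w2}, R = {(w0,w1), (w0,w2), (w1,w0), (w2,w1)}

Frame correspondent (Sahlqvist): ∀x ∀y ∀z (Rxy ∧ Rxz → Ryz) — i.e. the Euclidean property.
G1: fails — R02 and R02 but not R22.
G2: fails — R02 and R02 but not R22.
G3: fails — Ruw and Ruu but not Rwu.
G4: fails — Rw0w1 and Rw0w1 but not Rw1w1.

none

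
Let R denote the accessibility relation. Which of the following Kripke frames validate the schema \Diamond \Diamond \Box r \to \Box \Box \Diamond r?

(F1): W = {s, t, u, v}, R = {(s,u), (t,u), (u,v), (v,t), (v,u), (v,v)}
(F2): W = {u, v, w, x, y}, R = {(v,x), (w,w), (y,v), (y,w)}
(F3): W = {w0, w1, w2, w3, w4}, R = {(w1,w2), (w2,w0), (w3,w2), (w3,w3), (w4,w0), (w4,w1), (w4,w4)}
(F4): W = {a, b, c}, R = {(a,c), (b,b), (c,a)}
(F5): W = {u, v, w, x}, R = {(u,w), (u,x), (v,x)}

Frame correspondent (Sahlqvist): \forall x \forall y \forall z ((x R^2 y \wedge x R^2 z) \to \exists w (yRw \wedge zRw)) — i.e. a generalized confluence (Geach) condition.
(F1): fails — uR²t, uR²u but no w with tRw and uRw.
(F2): fails — yR²w, yR²x but no t with wRt and xRt.
(F3): fails — w1R²w0, w1R²w0 but no w with w0Rw and w0Rw.
(F4): holds.
(F5): holds.
Valid on: (F4), (F5).

(F4), (F5)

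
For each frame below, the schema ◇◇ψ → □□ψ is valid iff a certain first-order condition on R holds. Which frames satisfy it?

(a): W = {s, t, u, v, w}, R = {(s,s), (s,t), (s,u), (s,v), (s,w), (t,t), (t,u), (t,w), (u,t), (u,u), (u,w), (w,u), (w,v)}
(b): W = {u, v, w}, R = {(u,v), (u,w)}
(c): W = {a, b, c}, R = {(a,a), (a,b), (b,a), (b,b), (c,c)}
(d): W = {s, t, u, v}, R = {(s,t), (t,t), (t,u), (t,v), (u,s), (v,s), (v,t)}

(b)

This is the axiom for a generalized confluence (Geach) condition; its first-order frame correspondent is ∀x ∀y ∀z ((xR²y ∧ xR²z) → ∃w (y = w ∧ z = w)).
(a): fails — sR²s, sR²t but s ≠ t.
(b): satisfies the condition.
(c): fails — aR²a, aR²b but a ≠ b.
(d): fails — sR²t, sR²u but t ≠ u.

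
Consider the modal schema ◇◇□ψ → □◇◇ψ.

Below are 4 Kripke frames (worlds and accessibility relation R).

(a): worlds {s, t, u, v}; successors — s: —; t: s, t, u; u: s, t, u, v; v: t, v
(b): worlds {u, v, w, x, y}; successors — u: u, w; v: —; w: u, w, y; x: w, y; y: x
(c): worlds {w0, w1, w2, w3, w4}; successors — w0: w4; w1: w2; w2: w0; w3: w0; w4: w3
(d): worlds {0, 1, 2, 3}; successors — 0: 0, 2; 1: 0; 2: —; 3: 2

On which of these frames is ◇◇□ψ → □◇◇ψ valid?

(c)

This is the axiom for a generalized confluence (Geach) condition; its first-order frame correspondent is ∀x ∀y ∀z ((xR²y ∧ xRz) → ∃w (yRw ∧ zR²w)).
(a): fails — tR²s, tRs but no w with sRw and sR²w.
(b): fails — uR²y, uRu but no t with yRt and uR²t.
(c): condition met.
(d): fails — 0R²0, 0R2 but no w with 0Rw and 2R²w.
Valid on: (c).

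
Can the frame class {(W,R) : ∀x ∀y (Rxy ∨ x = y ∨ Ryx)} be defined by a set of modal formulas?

No

Any modally definable frame class is closed under disjoint unions.
Take 4 disjoint single-world reflexive frames: each is trivially connected, but their disjoint union has 4 worlds with no edge between distinct components, so it is not connected.
So no modal formula (or set of formulas) defines exactly the connected frames.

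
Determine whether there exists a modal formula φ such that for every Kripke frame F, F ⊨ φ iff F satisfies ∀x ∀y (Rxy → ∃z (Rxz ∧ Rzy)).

Yes: it is density, defined by the C4 schema □□p → □p.
Suppose □□p→□p is valid. Take Rxy and set V(p)={w : xR²w}. Then □□p at x, so □p at x, so p at y, i.e. ∃z(Rxz∧Rzy).

Yes — defined by □□p → □p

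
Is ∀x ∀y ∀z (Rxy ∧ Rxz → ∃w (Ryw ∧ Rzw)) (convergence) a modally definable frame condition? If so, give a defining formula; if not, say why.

The condition is convergence. A defining modal formula is ◇□r → □◇r.

Yes — defined by ◇□r → □◇r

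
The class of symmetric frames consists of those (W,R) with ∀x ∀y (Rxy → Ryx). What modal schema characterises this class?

ψ → □◇ψ

The condition is symmetry. The B schema ψ → □◇ψ defines it.
Suppose ψ→□◇ψ is valid. Take Rxy and set V(ψ)={x}. Then ψ at x, so □◇ψ at x, so ◇ψ at y, so some z with Ryz has ψ; z=x, i.e. Ryx.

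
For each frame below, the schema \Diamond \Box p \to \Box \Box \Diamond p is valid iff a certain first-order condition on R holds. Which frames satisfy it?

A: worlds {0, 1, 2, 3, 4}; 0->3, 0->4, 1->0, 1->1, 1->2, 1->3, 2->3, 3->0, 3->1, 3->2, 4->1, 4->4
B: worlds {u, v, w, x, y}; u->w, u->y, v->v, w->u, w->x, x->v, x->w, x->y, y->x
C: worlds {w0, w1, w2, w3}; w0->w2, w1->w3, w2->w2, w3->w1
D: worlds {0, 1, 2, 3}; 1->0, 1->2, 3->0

D

This is the axiom for a generalized confluence (Geach) condition; its first-order frame correspondent is \forall x \forall y \forall z ((xRy \wedge x R^2 z) \to \exists w (yRw \wedge zRw)).
A: fails — 0R3, 0R²0 but no w with 3Rw and 0Rw.
B: fails — uRw, uR²u but no t with wRt and uRt.
C: fails — w1Rw3, w1R²w1 but no w with w3Rw and w1Rw.
D: holds.
Valid on: D.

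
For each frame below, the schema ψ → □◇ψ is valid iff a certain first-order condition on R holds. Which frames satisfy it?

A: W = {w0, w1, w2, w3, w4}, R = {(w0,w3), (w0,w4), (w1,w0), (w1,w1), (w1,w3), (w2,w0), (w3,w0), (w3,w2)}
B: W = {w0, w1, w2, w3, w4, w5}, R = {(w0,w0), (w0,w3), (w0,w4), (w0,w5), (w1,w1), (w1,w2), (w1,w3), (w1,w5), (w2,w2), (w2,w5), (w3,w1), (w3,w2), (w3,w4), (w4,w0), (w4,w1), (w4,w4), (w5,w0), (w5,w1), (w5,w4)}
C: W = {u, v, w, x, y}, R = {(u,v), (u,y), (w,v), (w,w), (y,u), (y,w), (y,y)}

This is the axiom for symmetry; its first-order frame correspondent is ∀x ∀y (Rxy → Ryx).
A: fails — Rw1w0 but not Rw0w1.
B: fails — Rw2w5 but not Rw5w2.
C: fails — Ruv but not Rvu.

none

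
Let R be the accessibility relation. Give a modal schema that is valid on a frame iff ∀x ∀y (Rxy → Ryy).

□(□ψ → ψ)

This is shift-reflexivity; the standard corresponding axiom is T□: □(□ψ → ψ).
Suppose □(□ψ→ψ) is valid. Take Rxy and set V(ψ)={w : Ryw}. Then at y, □ψ holds; since □(□ψ→ψ) at x, □ψ→ψ at y, so ψ at y, i.e. Ryy.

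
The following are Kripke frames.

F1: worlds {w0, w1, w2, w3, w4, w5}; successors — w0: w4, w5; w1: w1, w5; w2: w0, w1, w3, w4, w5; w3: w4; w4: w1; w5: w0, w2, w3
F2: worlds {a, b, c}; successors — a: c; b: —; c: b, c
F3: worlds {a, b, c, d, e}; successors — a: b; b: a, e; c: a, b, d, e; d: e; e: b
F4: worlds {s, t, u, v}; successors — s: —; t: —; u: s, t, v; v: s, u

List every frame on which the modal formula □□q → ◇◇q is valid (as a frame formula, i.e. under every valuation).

The schema corresponds to a generalized confluence (Geach) condition: ∀x ∃w (xR²w ∧ xR²w).
F1: ✓.
F2: fails — at b but no w with bR²w and bR²w.
F3: ✓.
F4: fails — at s but no w with sR²w and sR²w.
Valid on: F1, F3.

F1, F3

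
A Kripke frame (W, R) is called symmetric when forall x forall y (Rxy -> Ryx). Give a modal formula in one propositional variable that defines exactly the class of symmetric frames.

A defining formula is ψ → □◇ψ (the B axiom).
Suppose ψ→□◇ψ is valid. Take Rxy and set V(ψ)={x}. Then ψ at x, so □◇ψ at x, so ◇ψ at y, so some z with Ryz has ψ; z=x, i.e. Ryx.

ψ → □◇ψ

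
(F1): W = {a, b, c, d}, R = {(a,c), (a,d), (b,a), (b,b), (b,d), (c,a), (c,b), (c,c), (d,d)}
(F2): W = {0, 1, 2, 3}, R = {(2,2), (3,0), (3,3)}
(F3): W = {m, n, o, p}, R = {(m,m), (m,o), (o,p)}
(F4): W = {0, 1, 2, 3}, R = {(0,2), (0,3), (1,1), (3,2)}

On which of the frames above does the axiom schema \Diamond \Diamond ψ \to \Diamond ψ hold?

Frame correspondent (Sahlqvist): \forall x \forall y \forall z (Rxy \wedge Ryz \to Rxz) — i.e. transitivity.
(F1): fails — Rba and Rac but not Rbc.
(F2): satisfies the condition.
(F3): fails — Rmo and Rop but not Rmp.
(F4): satisfies the condition.
Valid on: (F2), (F4).

(F2), (F4)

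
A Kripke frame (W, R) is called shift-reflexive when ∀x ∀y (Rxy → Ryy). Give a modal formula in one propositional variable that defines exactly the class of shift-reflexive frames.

The condition is shift-reflexivity. The T□ schema □(□ψ → ψ) defines it.
Suppose □(□ψ→ψ) is valid. Take Rxy and set V(ψ)={w : Ryw}. Then at y, □ψ holds; since □(□ψ→ψ) at x, □ψ→ψ at y, so ψ at y, i.e. Ryy.

□(□ψ → ψ)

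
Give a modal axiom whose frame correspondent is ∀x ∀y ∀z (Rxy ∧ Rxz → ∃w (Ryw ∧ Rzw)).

A defining formula is ◇□q → □◇q (the .2 axiom).
Suppose ◇□q→□◇q is valid. Take Rxy, Rxz and set V(q)={w : Ryw}. Then □q at y so ◇□q at x, so □◇q at x, so ◇q at z, giving w with Rzw and Ryw.

◇□q → □◇q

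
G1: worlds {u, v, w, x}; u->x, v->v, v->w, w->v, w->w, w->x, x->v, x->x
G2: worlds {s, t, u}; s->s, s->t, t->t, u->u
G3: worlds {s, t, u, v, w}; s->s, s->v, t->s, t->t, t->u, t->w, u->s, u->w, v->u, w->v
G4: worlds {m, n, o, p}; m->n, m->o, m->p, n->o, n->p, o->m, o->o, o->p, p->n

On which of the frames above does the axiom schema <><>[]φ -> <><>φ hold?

G1, G2

Frame correspondent (Sahlqvist): forall x forall y (x R^2 y -> exists w (yRw & x R^2 w)) — i.e. a generalized confluence (Geach) condition.
G1: condition met.
G2: condition met.
G3: fails — uR²v but no w* with vRw* and uR²w*.
G4: fails — pR²p but no w with pRw and pR²w.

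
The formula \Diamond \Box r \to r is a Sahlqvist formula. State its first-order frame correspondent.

This is frame-equivalent to r → □◇r (substitute ¬r for r and contrapose).
Suppose r→□◇r is valid. Take Rxy and set V(r)={x}. Then r at x, so □◇r at x, so ◇r at y, so some z with Ryz has r; z=x, i.e. Ryx.
The converse is a direct semantic check.
So the correspondent is symmetry.

symmetry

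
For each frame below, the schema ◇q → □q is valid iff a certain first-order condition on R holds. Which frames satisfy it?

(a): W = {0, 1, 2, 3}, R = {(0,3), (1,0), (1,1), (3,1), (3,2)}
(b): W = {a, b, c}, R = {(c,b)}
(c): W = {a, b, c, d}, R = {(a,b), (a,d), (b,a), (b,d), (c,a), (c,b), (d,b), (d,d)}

This is the axiom for partial functionality; its first-order frame correspondent is ∀x ∀y ∀z (Rxy ∧ Rxz → y = z).
(a): fails — 1 sees both 0 and 1.
(b): holds.
(c): fails — a sees both b and d.

(b)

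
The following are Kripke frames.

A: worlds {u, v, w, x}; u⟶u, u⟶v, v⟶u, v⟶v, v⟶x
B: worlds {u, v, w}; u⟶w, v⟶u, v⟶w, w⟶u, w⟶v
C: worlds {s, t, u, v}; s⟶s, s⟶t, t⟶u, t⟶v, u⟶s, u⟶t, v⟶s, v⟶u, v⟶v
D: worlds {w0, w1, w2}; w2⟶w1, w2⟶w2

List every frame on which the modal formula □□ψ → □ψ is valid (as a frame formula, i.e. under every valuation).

This is the axiom for density; its first-order frame correspondent is ∀x ∀y (Rxy → ∃z (Rxz ∧ Rzy)).
A: condition met.
B: fails — Ruw but no z with Ruz and Rzw.
C: condition met.
D: condition met.

A, C, D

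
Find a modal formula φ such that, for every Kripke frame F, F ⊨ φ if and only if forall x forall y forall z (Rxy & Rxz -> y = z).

This is partial functionality; the standard corresponding axiom is CD: ◇ψ → □ψ.
Suppose ◇ψ→□ψ is valid. Take Rxy, Rxz and set V(ψ)={y}. Then ◇ψ at x, so □ψ at x, so ψ at z, i.e. z=y.

◇ψ → □ψ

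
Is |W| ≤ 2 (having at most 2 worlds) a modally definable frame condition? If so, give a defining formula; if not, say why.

Not modally definable

Any modally definable frame class is closed under disjoint unions.
Any modal formula valid on each of 3 disjoint one-world frames is valid on their disjoint union (validity is preserved under disjoint unions). Each one-world frame has |W|=1≤2, but the union has |W|=3.
So no modal formula (or set of formulas) defines exactly the |W|≤2 frames.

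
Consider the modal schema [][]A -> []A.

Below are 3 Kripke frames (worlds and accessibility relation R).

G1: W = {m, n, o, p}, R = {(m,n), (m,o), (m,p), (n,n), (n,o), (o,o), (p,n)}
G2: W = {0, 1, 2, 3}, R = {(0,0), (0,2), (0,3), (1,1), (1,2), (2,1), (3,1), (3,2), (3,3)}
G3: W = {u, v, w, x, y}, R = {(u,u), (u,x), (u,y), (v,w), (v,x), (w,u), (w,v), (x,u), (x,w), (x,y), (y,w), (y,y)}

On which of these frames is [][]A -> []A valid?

Frame correspondent (Sahlqvist): forall x forall y (Rxy -> exists z (Rxz & Rzy)) — i.e. density.
G1: fails — Rmp but no z with Rmz and Rzp.
G2: holds.
G3: fails — Rvx but no z with Rvz and Rzx.
Valid on: G2.

G2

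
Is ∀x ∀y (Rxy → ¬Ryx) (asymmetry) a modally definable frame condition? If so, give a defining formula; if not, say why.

Not definable by any modal formula

Modal frame validity is preserved under surjective bounded morphisms.
The 3-cycle (worlds a,b,c with a→b→c→a) is asymmetric. Mapping every world to a single reflexive point • is a surjective bounded morphism, and the reflexive point is not asymmetric (R•• but asymmetry requires ¬R••).
Hence asymmetry is not modally definable.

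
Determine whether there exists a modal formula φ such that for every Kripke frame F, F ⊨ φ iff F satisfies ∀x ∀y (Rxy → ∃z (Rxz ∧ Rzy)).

This is a Sahlqvist condition; the C4 axiom □□r → □r defines it.

Yes — defined by □□r → □r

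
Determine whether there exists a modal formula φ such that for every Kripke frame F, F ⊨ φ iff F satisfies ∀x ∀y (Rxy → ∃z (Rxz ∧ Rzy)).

Definable; □□p → □p defines it

This is a Sahlqvist condition; the C4 axiom □□p → □p defines it.
Suppose □□p→□p is valid. Take Rxy and set V(p)={w : xR²w}. Then □□p at x, so □p at x, so p at y, i.e. ∃z(Rxz∧Rzy).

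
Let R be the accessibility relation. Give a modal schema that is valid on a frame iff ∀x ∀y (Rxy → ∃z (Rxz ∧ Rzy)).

□□s → □s

This is density; the standard corresponding axiom is C4: □□s → □s.
Suppose □□s→□s is valid. Take Rxy and set V(s)={w : xR²w}. Then □□s at x, so □s at x, so s at y, i.e. ∃z(Rxz∧Rzy).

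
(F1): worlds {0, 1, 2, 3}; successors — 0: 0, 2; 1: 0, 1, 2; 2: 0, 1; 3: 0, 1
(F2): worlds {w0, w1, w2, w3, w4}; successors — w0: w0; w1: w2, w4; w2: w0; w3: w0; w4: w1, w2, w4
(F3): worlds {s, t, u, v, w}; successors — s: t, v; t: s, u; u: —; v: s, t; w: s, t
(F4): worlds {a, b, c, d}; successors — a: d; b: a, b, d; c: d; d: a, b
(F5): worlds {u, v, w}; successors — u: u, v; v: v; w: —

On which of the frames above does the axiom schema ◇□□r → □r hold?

(F1)

This is the axiom for a generalized confluence (Geach) condition; its first-order frame correspondent is ∀x ∀y ∀z ((xRy ∧ xRz) → ∃w (yR²w ∧ z = w)).
(F1): holds.
(F2): fails — w1Rw2, w1Rw2 but no w with w2R²w and w2=w.
(F3): fails — tRu, tRs but no w* with uR²w* and s=w*.
(F4): fails — bRa, bRd but no w with aR²w and d=w.
(F5): fails — uRv, uRu but no t with vR²t and u=t.
Valid on: (F1).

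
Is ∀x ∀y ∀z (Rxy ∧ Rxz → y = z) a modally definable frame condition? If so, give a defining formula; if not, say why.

Yes — defined by ◇p → □p

The condition is partial functionality. A defining modal formula is ◇p → □p.
Suppose ◇p→□p is valid. Take Rxy, Rxz and set V(p)={y}. Then ◇p at x, so □p at x, so p at z, i.e. z=y.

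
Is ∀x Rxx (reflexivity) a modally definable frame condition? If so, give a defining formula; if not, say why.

Yes — defined by □r → r

The condition is reflexivity. A defining modal formula is □r → r.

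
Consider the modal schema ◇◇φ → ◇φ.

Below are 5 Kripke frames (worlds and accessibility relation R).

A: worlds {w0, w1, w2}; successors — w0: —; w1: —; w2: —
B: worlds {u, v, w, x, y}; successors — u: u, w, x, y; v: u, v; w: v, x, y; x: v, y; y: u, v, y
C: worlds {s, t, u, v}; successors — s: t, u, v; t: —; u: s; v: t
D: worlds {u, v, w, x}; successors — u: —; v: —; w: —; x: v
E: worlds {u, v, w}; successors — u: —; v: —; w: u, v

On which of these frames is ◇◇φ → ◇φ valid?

This is the axiom for transitivity; its first-order frame correspondent is ∀x ∀y ∀z (Rxy ∧ Ryz → Rxz).
A: holds.
B: fails — Ruw and Rwv but not Ruv.
C: fails — Rus and Rsv but not Ruv.
D: holds.
E: holds.

A, D, E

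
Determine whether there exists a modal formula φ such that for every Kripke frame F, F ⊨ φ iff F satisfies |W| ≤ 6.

Any modally definable frame class is closed under disjoint unions.
Any modal formula valid on each of 7 disjoint one-world frames is valid on their disjoint union (validity is preserved under disjoint unions). Each one-world frame has |W|=1≤6, but the union has |W|=7.
So the class is not modally definable.

No — not modally definable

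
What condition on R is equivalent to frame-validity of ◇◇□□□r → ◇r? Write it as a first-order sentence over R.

∀x ∀y (xR²y → ∃w (yR³w ∧ xRw))

This is a Sahlqvist (Geach-type) schema ◇^2□^3r → □^0◇^1r.
First-order correspondent: ∀x ∀y (xR²y → ∃w (yR³w ∧ xRw)).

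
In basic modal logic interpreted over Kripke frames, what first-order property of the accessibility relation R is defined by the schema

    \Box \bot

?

Emptiness of R

□⊥ is valid iff no world has any successor (otherwise □⊥ fails at any world with one).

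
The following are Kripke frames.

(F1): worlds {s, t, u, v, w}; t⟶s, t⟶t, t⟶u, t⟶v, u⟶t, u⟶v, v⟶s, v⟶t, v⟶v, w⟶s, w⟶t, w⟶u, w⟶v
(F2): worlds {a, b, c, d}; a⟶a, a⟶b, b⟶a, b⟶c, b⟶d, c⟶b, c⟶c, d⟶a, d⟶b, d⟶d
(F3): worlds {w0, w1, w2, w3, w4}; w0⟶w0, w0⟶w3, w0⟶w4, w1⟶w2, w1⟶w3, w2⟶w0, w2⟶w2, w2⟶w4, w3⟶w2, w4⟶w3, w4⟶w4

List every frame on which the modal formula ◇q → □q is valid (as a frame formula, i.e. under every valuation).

This is the axiom for partial functionality; its first-order frame correspondent is ∀x ∀y ∀z (Rxy ∧ Rxz → y = z).
(F1): fails — t sees both s and t.
(F2): fails — a sees both a and b.
(F3): fails — w0 sees both w0 and w3.

none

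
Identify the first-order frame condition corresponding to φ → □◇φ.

This schema is the B axiom.
Its frame correspondent is symmetry — ∀x ∀y (Rxy → Ryx).

Symmetry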